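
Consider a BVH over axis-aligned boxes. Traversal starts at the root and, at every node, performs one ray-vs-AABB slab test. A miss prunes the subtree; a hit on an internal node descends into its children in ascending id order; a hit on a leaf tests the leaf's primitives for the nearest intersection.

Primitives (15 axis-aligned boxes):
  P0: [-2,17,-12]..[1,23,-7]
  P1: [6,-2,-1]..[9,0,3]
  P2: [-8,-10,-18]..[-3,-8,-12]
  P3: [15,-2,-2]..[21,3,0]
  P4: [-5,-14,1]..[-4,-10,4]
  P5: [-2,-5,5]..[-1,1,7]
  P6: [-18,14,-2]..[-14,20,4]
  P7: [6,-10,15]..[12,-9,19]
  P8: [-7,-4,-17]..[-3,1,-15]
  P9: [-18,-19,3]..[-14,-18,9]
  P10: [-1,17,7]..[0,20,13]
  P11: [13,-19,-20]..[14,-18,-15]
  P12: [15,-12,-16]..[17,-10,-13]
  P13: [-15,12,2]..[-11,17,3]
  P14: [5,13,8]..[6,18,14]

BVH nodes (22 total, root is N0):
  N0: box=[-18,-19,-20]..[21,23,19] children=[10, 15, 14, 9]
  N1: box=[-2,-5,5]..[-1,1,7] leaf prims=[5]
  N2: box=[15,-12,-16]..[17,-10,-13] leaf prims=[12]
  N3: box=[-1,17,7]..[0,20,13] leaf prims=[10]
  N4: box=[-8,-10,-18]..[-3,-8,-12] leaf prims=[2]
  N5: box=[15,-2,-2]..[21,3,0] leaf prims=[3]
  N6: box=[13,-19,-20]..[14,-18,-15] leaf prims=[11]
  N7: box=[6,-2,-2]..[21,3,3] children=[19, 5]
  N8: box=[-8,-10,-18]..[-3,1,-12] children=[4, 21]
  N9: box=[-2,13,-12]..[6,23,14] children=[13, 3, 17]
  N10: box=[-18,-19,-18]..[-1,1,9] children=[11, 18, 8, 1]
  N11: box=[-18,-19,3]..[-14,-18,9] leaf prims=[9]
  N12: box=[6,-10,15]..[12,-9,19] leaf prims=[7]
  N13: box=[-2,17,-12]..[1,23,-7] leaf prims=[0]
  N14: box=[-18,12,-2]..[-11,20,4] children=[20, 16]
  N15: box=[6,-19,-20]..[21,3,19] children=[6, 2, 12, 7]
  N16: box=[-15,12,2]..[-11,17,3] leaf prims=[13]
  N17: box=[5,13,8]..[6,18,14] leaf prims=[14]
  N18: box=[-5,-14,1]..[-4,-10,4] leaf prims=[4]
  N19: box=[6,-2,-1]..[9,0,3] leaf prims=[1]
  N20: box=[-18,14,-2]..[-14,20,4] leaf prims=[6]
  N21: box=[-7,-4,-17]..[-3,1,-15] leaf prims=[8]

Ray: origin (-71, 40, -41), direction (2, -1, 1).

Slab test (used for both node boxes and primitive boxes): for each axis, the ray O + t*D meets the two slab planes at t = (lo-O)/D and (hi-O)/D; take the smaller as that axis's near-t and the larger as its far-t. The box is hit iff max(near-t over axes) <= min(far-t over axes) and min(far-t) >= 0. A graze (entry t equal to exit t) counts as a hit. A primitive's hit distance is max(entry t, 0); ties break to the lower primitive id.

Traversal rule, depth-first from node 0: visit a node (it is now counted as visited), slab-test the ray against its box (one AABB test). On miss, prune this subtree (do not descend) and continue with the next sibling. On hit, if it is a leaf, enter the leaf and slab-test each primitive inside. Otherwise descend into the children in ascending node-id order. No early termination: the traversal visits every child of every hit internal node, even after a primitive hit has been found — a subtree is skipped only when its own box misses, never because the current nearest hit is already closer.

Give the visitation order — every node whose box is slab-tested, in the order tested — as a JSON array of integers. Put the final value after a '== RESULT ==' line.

Traverse from the root:
N0 x:[53/2,46] y:[17,59] z:[21,60] -> hit [53/2,46], descend [9, 10, 14, 15]
  N9 x:[69/2,77/2] y:[17,27] z:[29,55] -> miss, prune
  N10 x:[53/2,35] y:[39,59] z:[23,50] -> miss, prune
  N14 x:[53/2,30] y:[20,28] z:[39,45] -> miss, prune
  N15 x:[77/2,46] y:[37,59] z:[21,60] -> hit [77/2,46], descend [2, 6, 7, 12]
    N2 x:[43,44] y:[50,52] z:[25,28] -> miss, prune
    N6 x:[42,85/2] y:[58,59] z:[21,26] -> miss, prune
    N7 x:[77/2,46] y:[37,42] z:[39,44] -> hit [39,42], descend [5, 19]
      N5 x:[43,46] y:[37,42] z:[39,41] -> miss, prune
      N19 x:[77/2,40] y:[40,42] z:[40,44] -> hit [40,40] leaf, test {P1@t=40}
    N12 x:[77/2,83/2] y:[49,50] z:[56,60] -> miss, prune

Summary -> nodes [0, 9, 10, 14, 15, 2, 6, 7, 5, 19, 12]; box-tests=11; leaf-entries=1; first=P1

== RESULT ==
[0, 9, 10, 14, 15, 2, 6, 7, 5, 19, 12]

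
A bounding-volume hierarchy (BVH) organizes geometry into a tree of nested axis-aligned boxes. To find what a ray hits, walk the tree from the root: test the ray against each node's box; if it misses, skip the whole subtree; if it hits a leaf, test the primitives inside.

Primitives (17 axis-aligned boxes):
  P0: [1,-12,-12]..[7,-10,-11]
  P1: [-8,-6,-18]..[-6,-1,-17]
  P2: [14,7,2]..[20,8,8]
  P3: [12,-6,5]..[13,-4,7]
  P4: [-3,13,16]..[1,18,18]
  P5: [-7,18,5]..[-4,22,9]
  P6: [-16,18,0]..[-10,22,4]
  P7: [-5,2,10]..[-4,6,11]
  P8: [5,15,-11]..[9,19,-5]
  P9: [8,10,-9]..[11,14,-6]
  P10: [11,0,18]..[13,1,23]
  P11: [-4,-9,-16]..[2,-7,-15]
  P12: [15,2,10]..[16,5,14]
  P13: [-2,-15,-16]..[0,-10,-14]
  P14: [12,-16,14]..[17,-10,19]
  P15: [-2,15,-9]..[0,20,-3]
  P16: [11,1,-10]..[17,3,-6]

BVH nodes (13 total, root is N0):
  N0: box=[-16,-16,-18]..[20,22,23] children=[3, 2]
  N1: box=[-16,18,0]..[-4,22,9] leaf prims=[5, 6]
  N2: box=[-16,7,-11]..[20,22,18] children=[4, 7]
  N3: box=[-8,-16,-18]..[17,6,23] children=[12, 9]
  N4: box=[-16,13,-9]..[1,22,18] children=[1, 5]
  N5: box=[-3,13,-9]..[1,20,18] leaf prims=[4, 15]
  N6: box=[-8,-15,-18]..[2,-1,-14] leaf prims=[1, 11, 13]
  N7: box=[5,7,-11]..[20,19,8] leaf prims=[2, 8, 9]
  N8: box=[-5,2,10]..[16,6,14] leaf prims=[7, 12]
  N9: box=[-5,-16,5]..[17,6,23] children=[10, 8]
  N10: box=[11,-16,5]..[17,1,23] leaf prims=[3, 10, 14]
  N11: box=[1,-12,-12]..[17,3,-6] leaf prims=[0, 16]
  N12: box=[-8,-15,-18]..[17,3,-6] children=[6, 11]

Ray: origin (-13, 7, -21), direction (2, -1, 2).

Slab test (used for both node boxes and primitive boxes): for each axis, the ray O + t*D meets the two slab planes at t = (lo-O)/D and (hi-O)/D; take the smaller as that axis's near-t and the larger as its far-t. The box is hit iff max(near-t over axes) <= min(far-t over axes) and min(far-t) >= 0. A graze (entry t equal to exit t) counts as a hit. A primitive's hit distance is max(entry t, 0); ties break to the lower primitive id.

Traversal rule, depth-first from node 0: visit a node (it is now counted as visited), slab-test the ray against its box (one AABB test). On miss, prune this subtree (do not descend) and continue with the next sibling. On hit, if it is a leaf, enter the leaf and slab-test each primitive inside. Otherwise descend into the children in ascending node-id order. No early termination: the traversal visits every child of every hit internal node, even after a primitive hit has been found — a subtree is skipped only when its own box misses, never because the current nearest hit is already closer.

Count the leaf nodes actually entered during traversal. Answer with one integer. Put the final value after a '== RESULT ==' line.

Trace the traversal:
N0 x:[-3/2,33/2] y:[-15,23] z:[3/2,22] -> hit [3/2,33/2], descend [2, 3]
  N2 x:[-3/2,33/2] y:[-15,0] z:[5,39/2] -> miss, prune
  N3 x:[5/2,15] y:[1,23] z:[3/2,22] -> hit [5/2,15], descend [9, 12]
    N9 x:[4,15] y:[1,23] z:[13,22] -> hit [13,15], descend [8, 10]
      N8 x:[4,29/2] y:[1,5] z:[31/2,35/2] -> miss, prune
      N10 x:[12,15] y:[6,23] z:[13,22] -> hit [13,15] leaf, test {P3@t=13, P10(miss), P14(miss)}
    N12 x:[5/2,15] y:[4,22] z:[3/2,15/2] -> hit [4,15/2], descend [6, 11]
      N6 x:[5/2,15/2] y:[8,22] z:[3/2,7/2] -> miss, prune
      N11 x:[7,15] y:[4,19] z:[9/2,15/2] -> hit [7,15/2] leaf, test {P0(miss), P16(miss)}

Visited [0, 2, 3, 9, 8, 10, 12, 6, 11]. Tests: 9 box, 2 leaf. Nearest: P3.

== RESULT ==
2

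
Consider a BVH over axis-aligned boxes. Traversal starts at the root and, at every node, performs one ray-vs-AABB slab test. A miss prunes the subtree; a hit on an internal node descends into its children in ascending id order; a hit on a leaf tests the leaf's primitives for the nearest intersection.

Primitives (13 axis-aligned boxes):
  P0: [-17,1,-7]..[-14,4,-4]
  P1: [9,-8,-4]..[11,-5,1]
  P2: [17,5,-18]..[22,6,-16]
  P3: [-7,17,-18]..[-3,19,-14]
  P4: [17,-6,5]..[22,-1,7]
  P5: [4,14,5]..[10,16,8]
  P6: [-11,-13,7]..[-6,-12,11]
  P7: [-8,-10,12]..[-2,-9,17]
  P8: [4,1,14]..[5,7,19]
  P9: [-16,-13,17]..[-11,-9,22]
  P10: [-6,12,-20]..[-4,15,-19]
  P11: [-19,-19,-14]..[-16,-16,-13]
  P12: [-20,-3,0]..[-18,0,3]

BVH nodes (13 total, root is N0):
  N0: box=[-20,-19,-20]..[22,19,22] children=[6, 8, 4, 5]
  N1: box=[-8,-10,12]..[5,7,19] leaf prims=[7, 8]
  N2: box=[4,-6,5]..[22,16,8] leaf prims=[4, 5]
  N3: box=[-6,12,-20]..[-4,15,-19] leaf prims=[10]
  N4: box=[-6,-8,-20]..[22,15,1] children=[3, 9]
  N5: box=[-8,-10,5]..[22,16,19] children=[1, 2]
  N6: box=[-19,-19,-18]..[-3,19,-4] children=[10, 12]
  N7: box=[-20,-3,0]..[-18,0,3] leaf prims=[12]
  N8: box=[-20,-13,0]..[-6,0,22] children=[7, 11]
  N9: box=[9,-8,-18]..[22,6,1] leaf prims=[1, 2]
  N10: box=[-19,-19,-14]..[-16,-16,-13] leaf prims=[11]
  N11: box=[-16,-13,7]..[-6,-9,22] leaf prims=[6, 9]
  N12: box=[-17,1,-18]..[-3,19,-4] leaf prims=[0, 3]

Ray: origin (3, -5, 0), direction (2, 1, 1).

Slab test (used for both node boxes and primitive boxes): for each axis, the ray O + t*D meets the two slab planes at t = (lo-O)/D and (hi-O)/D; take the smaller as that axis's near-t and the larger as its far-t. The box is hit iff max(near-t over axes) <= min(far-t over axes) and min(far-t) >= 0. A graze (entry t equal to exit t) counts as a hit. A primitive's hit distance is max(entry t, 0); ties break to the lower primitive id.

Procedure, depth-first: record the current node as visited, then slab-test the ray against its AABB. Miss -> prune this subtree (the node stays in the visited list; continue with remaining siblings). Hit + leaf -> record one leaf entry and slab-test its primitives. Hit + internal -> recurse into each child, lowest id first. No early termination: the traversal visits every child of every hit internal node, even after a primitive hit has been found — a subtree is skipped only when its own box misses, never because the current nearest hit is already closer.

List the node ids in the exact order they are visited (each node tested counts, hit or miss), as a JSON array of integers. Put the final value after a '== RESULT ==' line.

Walk:
N0 x:[-23/2,19/2] y:[-14,24] z:[-20,22] -> hit [-23/2,19/2], descend [4, 5, 6, 8]
  N4 x:[-9/2,19/2] y:[-3,20] z:[-20,1] -> hit [-3,1], descend [3, 9]
    N3 x:[-9/2,-7/2] y:[17,20] z:[-20,-19] -> miss, prune
    N9 x:[3,19/2] y:[-3,11] z:[-18,1] -> miss, prune
  N5 x:[-11/2,19/2] y:[-5,21] z:[5,19] -> hit [5,19/2], descend [1, 2]
    N1 x:[-11/2,1] y:[-5,12] z:[12,19] -> miss, prune
    N2 x:[1/2,19/2] y:[-1,21] z:[5,8] -> hit [5,8] leaf, test {P4(miss), P5(miss)}
  N6 x:[-11,-3] y:[-14,24] z:[-18,-4] -> miss, prune
  N8 x:[-23/2,-9/2] y:[-8,5] z:[0,22] -> miss, prune

order=[0, 4, 3, 9, 5, 1, 2, 6, 8]  |boxes|=9  |leaves|=1  hit=miss

== RESULT ==
[0, 4, 3, 9, 5, 1, 2, 6, 8]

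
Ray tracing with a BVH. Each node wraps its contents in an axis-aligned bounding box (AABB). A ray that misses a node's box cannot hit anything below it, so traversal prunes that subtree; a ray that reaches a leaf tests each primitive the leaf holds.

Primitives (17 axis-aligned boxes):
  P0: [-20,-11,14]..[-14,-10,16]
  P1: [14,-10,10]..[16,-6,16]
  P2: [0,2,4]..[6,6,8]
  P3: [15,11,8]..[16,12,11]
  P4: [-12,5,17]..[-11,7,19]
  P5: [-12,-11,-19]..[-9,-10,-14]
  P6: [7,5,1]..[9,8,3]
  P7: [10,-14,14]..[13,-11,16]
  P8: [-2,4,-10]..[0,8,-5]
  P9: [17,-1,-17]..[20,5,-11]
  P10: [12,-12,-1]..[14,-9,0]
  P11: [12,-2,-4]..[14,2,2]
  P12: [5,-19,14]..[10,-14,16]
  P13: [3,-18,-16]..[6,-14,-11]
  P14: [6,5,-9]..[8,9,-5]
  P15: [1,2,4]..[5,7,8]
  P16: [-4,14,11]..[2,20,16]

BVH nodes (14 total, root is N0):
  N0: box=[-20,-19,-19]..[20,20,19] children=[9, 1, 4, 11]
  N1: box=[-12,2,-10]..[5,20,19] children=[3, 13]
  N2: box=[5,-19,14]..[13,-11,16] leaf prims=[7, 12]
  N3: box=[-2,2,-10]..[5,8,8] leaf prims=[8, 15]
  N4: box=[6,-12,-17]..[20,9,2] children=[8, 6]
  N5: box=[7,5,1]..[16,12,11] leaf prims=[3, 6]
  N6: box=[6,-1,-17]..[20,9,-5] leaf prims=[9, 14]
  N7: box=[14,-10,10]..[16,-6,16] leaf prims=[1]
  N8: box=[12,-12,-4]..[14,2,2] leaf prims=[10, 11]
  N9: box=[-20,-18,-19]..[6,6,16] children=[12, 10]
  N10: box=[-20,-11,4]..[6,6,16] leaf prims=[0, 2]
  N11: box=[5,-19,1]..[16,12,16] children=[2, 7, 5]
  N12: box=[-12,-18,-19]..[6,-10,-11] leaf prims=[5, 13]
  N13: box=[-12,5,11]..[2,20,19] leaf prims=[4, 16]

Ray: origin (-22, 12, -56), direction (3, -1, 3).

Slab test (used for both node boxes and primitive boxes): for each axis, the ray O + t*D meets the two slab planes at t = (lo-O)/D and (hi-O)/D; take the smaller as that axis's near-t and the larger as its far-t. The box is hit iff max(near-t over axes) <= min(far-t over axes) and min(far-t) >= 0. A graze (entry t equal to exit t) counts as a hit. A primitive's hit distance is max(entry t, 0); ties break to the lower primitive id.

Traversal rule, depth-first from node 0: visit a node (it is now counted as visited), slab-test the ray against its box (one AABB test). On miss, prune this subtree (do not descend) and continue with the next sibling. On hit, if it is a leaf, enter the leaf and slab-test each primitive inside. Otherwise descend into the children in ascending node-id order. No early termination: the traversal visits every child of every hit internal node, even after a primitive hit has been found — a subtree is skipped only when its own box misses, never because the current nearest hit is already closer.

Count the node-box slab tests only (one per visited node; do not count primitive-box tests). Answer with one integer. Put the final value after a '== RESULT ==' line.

Walk:
N0 x:[2/3,14] y:[-8,31] z:[37/3,25] -> hit [37/3,14], descend [1, 4, 9, 11]
  N1 x:[10/3,9] y:[-8,10] z:[46/3,25] -> miss, prune
  N4 x:[28/3,14] y:[3,24] z:[13,58/3] -> hit [13,14], descend [6, 8]
    N6 x:[28/3,14] y:[3,13] z:[13,17] -> hit [13,13] leaf, test {P9@t=13, P14(miss)}
    N8 x:[34/3,12] y:[10,24] z:[52/3,58/3] -> miss, prune
  N9 x:[2/3,28/3] y:[6,30] z:[37/3,24] -> miss, prune
  N11 x:[9,38/3] y:[0,31] z:[19,24] -> miss, prune

7 AABB tests over nodes [0, 1, 4, 6, 8, 9, 11]; 1 leaf entered; closest P9.

== RESULT ==
7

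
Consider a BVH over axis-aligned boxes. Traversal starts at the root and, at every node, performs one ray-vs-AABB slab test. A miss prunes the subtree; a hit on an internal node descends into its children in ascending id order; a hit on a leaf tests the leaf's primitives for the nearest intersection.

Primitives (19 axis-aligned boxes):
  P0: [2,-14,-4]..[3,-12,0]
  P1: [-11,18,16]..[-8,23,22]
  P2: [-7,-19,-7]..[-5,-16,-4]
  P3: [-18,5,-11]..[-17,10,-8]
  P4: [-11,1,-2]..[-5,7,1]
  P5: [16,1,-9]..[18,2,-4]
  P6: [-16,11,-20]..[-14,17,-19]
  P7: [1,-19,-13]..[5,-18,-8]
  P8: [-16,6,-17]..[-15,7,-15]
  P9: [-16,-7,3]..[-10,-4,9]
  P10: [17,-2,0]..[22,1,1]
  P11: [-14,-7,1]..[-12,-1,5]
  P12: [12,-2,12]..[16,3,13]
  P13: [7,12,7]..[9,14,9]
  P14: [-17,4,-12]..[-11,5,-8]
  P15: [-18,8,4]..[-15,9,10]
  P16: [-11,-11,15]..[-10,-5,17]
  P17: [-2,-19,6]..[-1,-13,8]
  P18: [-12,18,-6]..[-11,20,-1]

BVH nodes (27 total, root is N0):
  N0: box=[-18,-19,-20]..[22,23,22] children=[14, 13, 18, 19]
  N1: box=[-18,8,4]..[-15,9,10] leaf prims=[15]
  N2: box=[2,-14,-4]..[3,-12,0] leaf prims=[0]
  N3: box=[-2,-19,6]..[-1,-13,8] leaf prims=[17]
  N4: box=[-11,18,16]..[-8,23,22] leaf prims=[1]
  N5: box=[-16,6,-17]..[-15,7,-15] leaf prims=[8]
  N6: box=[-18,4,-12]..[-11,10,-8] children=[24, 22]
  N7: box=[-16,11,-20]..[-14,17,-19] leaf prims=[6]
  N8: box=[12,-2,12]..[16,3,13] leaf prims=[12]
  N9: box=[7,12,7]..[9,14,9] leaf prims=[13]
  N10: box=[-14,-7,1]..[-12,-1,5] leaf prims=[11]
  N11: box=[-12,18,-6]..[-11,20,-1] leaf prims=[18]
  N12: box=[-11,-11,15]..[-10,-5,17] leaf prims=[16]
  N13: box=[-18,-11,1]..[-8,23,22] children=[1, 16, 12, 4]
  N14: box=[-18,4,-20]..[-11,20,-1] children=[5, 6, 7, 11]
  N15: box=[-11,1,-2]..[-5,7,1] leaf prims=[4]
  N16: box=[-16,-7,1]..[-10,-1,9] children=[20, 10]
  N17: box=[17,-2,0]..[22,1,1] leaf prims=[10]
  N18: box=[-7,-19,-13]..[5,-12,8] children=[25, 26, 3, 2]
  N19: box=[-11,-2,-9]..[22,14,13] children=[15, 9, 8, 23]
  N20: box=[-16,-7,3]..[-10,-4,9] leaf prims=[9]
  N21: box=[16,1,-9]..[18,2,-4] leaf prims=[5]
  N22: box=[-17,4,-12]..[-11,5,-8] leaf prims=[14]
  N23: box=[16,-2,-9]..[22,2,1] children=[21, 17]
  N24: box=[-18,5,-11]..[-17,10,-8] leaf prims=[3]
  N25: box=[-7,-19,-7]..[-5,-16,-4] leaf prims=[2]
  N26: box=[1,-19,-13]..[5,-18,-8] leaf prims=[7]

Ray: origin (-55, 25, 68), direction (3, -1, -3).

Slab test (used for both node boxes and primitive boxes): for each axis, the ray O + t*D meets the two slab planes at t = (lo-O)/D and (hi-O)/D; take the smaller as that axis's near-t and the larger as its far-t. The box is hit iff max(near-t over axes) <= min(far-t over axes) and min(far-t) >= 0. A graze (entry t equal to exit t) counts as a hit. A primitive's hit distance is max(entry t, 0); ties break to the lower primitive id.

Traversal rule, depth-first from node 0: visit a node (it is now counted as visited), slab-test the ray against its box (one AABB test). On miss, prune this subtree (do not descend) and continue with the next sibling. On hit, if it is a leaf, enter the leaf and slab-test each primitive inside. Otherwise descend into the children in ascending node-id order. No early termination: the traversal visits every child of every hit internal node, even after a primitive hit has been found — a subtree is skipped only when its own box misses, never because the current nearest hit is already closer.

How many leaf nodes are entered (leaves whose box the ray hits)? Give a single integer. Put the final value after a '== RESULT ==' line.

Walk:
N0 x:[37/3,77/3] y:[2,44] z:[46/3,88/3] -> hit [46/3,77/3], descend [13, 14, 18, 19]
  N13 x:[37/3,47/3] y:[2,36] z:[46/3,67/3] -> hit [46/3,47/3], descend [1, 4, 12, 16]
    N1 x:[37/3,40/3] y:[16,17] z:[58/3,64/3] -> miss, prune
    N4 x:[44/3,47/3] y:[2,7] z:[46/3,52/3] -> miss, prune
    N12 x:[44/3,15] y:[30,36] z:[17,53/3] -> miss, prune
    N16 x:[13,15] y:[26,32] z:[59/3,67/3] -> miss, prune
  N14 x:[37/3,44/3] y:[5,21] z:[23,88/3] -> miss, prune
  N18 x:[16,20] y:[37,44] z:[20,27] -> miss, prune
  N19 x:[44/3,77/3] y:[11,27] z:[55/3,77/3] -> hit [55/3,77/3], descend [8, 9, 15, 23]
    N8 x:[67/3,71/3] y:[22,27] z:[55/3,56/3] -> miss, prune
    N9 x:[62/3,64/3] y:[11,13] z:[59/3,61/3] -> miss, prune
    N15 x:[44/3,50/3] y:[18,24] z:[67/3,70/3] -> miss, prune
    N23 x:[71/3,77/3] y:[23,27] z:[67/3,77/3] -> hit [71/3,77/3], descend [17, 21]
      N17 x:[24,77/3] y:[24,27] z:[67/3,68/3] -> miss, prune
      N21 x:[71/3,73/3] y:[23,24] z:[24,77/3] -> hit [24,24] leaf, test {P5@t=24}

15 AABB tests over nodes [0, 13, 1, 4, 12, 16, 14, 18, 19, 8, 9, 15, 23, 17, 21]; 1 leaf entered; closest P5.

== RESULT ==
1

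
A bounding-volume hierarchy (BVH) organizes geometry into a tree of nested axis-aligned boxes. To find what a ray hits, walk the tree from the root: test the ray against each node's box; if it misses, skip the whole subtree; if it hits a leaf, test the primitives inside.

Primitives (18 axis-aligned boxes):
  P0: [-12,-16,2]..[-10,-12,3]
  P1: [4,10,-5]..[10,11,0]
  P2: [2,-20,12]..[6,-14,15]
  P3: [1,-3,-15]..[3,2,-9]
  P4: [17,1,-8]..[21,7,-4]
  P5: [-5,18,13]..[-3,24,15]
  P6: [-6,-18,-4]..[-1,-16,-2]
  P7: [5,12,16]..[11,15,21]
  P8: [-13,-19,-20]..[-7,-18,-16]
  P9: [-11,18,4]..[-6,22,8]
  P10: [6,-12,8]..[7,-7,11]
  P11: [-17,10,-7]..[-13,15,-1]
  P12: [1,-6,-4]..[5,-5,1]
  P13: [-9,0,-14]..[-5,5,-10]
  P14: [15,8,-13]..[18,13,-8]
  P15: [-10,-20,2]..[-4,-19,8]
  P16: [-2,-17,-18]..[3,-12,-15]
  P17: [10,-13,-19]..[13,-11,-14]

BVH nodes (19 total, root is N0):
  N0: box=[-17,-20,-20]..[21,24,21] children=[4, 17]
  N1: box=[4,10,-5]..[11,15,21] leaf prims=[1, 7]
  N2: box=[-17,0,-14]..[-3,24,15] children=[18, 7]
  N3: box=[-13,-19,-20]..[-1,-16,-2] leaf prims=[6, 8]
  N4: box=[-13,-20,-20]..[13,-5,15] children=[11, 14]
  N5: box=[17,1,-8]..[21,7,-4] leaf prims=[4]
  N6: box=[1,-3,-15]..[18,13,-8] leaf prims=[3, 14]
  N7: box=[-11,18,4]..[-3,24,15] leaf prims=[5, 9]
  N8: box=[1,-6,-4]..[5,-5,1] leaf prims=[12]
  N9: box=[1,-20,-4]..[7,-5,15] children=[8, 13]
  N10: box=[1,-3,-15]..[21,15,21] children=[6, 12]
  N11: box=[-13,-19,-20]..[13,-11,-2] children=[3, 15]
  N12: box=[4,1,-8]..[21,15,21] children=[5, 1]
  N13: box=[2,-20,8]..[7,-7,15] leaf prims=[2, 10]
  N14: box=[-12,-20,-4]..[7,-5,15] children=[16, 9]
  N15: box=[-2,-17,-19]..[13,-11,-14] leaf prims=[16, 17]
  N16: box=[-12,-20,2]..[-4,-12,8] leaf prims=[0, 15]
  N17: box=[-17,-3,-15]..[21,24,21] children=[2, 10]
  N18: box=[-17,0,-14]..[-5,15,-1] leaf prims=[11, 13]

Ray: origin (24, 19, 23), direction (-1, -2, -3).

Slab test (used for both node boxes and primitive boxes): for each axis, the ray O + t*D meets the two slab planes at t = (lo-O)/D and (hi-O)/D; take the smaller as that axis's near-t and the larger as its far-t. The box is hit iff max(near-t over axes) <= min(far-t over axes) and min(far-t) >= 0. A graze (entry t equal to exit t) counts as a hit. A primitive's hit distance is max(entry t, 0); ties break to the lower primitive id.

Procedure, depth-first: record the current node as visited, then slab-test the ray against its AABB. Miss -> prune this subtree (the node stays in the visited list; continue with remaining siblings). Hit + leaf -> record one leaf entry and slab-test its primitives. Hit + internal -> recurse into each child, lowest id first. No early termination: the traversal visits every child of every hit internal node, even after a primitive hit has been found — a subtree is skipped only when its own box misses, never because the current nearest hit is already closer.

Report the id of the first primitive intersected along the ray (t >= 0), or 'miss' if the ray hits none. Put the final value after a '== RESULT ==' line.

Trace the traversal:
N0 x:[3,41] y:[-5/2,39/2] z:[2/3,43/3] -> hit [3,43/3], descend [4, 17]
  N4 x:[11,37] y:[12,39/2] z:[8/3,43/3] -> hit [12,43/3], descend [11, 14]
    N11 x:[11,37] y:[15,19] z:[25/3,43/3] -> miss, prune
    N14 x:[17,36] y:[12,39/2] z:[8/3,9] -> miss, prune
  N17 x:[3,41] y:[-5/2,11] z:[2/3,38/3] -> hit [3,11], descend [2, 10]
    N2 x:[27,41] y:[-5/2,19/2] z:[8/3,37/3] -> miss, prune
    N10 x:[3,23] y:[2,11] z:[2/3,38/3] -> hit [3,11], descend [6, 12]
      N6 x:[6,23] y:[3,11] z:[31/3,38/3] -> hit [31/3,11] leaf, test {P3(miss), P14(miss)}
      N12 x:[3,20] y:[2,9] z:[2/3,31/3] -> hit [3,9], descend [1, 5]
        N1 x:[13,20] y:[2,9/2] z:[2/3,28/3] -> miss, prune
        N5 x:[3,7] y:[6,9] z:[9,31/3] -> miss, prune

Summary -> nodes [0, 4, 11, 14, 17, 2, 10, 6, 12, 1, 5]; box-tests=11; leaf-entries=1; first=miss

== RESULT ==
miss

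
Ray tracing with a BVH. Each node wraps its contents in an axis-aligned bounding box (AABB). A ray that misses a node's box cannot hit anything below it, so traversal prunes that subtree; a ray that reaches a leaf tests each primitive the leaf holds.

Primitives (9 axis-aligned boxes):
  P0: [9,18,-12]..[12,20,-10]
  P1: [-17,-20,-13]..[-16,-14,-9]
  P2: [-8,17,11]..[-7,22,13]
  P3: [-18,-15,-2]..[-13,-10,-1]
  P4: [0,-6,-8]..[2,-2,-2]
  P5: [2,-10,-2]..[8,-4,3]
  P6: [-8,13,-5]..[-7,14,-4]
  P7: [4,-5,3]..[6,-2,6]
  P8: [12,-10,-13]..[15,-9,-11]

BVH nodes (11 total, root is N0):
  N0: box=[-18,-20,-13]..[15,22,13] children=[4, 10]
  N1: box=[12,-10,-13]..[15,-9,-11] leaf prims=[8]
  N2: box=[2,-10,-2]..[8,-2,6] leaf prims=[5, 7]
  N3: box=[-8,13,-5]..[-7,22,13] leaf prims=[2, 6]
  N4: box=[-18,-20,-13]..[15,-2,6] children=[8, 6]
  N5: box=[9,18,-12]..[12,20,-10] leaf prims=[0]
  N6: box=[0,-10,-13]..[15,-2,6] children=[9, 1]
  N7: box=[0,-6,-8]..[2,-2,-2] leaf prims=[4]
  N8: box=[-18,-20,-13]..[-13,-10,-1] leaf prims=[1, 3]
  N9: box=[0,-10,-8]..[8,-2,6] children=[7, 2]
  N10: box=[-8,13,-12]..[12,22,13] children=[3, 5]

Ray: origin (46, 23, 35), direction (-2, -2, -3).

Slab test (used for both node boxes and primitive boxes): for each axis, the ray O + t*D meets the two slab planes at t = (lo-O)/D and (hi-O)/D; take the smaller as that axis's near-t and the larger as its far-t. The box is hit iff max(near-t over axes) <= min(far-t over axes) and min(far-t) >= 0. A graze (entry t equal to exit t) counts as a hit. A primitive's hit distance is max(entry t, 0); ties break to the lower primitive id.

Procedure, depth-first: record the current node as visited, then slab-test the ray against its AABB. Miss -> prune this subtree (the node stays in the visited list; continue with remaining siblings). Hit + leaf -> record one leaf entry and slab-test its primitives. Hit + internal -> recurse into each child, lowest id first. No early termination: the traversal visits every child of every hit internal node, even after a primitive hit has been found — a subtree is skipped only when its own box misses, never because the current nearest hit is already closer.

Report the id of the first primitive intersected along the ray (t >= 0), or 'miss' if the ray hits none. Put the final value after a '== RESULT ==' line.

Traverse from the root:
N0 x:[31/2,32] y:[1/2,43/2] z:[22/3,16] -> hit [31/2,16], descend [4, 10]
  N4 x:[31/2,32] y:[25/2,43/2] z:[29/3,16] -> hit [31/2,16], descend [6, 8]
    N6 x:[31/2,23] y:[25/2,33/2] z:[29/3,16] -> hit [31/2,16], descend [1, 9]
      N1 x:[31/2,17] y:[16,33/2] z:[46/3,16] -> hit [16,16] leaf, test {P8@t=16}
      N9 x:[19,23] y:[25/2,33/2] z:[29/3,43/3] -> miss, prune
    N8 x:[59/2,32] y:[33/2,43/2] z:[12,16] -> miss, prune
  N10 x:[17,27] y:[1/2,5] z:[22/3,47/3] -> miss, prune

Summary -> nodes [0, 4, 6, 1, 9, 8, 10]; box-tests=7; leaf-entries=1; first=P8

== RESULT ==
8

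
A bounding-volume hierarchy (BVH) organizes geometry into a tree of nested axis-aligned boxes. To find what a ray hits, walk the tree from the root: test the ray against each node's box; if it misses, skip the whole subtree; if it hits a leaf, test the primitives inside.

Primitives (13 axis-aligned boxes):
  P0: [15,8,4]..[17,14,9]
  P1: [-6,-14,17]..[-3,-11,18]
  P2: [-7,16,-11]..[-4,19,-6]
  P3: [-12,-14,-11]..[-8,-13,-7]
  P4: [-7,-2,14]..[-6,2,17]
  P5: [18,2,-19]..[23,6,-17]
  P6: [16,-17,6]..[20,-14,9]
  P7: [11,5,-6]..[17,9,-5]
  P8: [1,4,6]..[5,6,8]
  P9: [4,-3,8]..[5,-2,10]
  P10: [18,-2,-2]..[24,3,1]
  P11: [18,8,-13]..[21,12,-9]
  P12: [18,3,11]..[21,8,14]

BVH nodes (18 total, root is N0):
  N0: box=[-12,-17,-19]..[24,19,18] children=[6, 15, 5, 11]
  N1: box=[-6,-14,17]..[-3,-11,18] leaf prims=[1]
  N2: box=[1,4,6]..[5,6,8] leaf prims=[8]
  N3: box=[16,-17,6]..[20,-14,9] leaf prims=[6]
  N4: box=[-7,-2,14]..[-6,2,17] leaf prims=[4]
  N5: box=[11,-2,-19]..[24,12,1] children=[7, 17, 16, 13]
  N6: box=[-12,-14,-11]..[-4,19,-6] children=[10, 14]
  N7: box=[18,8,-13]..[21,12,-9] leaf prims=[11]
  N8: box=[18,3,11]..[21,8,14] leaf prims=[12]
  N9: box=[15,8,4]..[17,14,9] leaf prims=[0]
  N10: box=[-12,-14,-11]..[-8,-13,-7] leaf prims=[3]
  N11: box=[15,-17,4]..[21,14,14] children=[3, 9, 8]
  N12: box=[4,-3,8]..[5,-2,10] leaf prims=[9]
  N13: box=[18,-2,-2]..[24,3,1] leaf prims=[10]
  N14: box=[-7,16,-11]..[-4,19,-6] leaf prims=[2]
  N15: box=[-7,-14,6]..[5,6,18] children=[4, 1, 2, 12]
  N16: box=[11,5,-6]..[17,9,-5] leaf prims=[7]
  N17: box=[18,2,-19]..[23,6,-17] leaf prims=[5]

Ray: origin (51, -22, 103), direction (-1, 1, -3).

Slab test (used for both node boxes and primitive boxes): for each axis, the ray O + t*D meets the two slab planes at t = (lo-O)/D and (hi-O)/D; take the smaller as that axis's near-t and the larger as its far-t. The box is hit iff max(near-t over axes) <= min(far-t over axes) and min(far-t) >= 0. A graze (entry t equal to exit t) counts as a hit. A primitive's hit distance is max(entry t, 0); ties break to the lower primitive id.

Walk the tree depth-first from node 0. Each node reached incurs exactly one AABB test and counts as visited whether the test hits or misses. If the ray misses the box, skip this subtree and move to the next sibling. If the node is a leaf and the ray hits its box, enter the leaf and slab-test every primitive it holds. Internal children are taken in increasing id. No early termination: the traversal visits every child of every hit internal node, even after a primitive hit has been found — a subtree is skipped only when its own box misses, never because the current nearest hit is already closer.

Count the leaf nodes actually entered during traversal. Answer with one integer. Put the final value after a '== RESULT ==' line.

Trace the traversal:
N0 x:[27,63] y:[5,41] z:[85/3,122/3] -> hit [85/3,122/3], descend [5, 6, 11, 15]
  N5 x:[27,40] y:[20,34] z:[34,122/3] -> hit [34,34], descend [7, 13, 16, 17]
    N7 x:[30,33] y:[30,34] z:[112/3,116/3] -> miss, prune
    N13 x:[27,33] y:[20,25] z:[34,35] -> miss, prune
    N16 x:[34,40] y:[27,31] z:[36,109/3] -> miss, prune
    N17 x:[28,33] y:[24,28] z:[40,122/3] -> miss, prune
  N6 x:[55,63] y:[8,41] z:[109/3,38] -> miss, prune
  N11 x:[30,36] y:[5,36] z:[89/3,33] -> hit [30,33], descend [3, 8, 9]
    N3 x:[31,35] y:[5,8] z:[94/3,97/3] -> miss, prune
    N8 x:[30,33] y:[25,30] z:[89/3,92/3] -> hit [30,30] leaf, test {P12@t=30}
    N9 x:[34,36] y:[30,36] z:[94/3,33] -> miss, prune
  N15 x:[46,58] y:[8,28] z:[85/3,97/3] -> miss, prune

Visited [0, 5, 7, 13, 16, 17, 6, 11, 3, 8, 9, 15]. Tests: 12 box, 1 leaf. Nearest: P12.

== RESULT ==
1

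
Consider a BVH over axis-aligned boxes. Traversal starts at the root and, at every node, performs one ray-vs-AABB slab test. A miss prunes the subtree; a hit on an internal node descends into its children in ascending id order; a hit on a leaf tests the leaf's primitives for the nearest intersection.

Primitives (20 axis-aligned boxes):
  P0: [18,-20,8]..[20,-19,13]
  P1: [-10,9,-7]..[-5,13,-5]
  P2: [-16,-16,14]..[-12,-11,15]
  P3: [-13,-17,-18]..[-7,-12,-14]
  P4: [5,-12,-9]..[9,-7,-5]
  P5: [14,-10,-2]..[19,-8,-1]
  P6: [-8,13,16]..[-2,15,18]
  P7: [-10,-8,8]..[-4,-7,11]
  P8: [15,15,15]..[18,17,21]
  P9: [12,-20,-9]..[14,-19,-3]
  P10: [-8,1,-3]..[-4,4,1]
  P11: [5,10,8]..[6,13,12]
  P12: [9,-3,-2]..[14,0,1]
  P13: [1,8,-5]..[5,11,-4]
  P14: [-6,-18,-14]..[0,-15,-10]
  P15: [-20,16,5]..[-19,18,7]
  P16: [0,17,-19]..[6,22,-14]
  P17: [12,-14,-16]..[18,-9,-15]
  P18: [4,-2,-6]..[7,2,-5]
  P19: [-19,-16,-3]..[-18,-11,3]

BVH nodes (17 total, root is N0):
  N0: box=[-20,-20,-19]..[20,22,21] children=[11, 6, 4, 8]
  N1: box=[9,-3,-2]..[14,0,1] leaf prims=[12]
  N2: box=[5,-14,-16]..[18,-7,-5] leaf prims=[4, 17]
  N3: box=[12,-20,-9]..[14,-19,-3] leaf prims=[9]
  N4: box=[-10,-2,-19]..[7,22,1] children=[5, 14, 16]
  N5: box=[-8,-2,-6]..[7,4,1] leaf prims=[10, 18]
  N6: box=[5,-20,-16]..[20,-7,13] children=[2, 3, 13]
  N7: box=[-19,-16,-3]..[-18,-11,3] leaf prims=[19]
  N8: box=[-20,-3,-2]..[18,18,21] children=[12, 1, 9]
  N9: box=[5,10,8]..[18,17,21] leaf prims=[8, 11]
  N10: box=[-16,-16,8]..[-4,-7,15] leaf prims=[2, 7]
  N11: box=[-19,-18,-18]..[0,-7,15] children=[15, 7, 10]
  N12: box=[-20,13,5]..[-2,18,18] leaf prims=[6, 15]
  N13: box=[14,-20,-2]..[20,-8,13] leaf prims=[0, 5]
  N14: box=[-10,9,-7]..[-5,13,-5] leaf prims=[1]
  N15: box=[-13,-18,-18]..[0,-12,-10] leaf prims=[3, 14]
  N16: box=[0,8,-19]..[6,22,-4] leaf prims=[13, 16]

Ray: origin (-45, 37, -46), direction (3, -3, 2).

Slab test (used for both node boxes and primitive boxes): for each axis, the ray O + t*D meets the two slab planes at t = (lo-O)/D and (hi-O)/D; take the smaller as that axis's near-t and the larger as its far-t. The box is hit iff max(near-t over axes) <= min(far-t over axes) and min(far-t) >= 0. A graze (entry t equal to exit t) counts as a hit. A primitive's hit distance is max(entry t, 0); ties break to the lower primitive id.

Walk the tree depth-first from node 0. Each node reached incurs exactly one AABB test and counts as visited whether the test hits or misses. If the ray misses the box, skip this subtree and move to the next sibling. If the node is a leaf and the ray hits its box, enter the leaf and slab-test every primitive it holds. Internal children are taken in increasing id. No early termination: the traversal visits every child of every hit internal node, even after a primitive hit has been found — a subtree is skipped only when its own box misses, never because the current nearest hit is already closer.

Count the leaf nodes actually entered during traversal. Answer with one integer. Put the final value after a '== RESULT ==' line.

Traverse from the root:
N0 x:[25/3,65/3] y:[5,19] z:[27/2,67/2] -> hit [27/2,19], descend [4, 6, 8, 11]
  N4 x:[35/3,52/3] y:[5,13] z:[27/2,47/2] -> miss, prune
  N6 x:[50/3,65/3] y:[44/3,19] z:[15,59/2] -> hit [50/3,19], descend [2, 3, 13]
    N2 x:[50/3,21] y:[44/3,17] z:[15,41/2] -> hit [50/3,17] leaf, test {P4(miss), P17(miss)}
    N3 x:[19,59/3] y:[56/3,19] z:[37/2,43/2] -> hit [19,19] leaf, test {P9@t=19}
    N13 x:[59/3,65/3] y:[15,19] z:[22,59/2] -> miss, prune
  N8 x:[25/3,21] y:[19/3,40/3] z:[22,67/2] -> miss, prune
  N11 x:[26/3,15] y:[44/3,55/3] z:[14,61/2] -> hit [44/3,15], descend [7, 10, 15]
    N7 x:[26/3,9] y:[16,53/3] z:[43/2,49/2] -> miss, prune
    N10 x:[29/3,41/3] y:[44/3,53/3] z:[27,61/2] -> miss, prune
    N15 x:[32/3,15] y:[49/3,55/3] z:[14,18] -> miss, prune

order=[0, 4, 6, 2, 3, 13, 8, 11, 7, 10, 15]  |boxes|=11  |leaves|=2  hit=P9

== RESULT ==
2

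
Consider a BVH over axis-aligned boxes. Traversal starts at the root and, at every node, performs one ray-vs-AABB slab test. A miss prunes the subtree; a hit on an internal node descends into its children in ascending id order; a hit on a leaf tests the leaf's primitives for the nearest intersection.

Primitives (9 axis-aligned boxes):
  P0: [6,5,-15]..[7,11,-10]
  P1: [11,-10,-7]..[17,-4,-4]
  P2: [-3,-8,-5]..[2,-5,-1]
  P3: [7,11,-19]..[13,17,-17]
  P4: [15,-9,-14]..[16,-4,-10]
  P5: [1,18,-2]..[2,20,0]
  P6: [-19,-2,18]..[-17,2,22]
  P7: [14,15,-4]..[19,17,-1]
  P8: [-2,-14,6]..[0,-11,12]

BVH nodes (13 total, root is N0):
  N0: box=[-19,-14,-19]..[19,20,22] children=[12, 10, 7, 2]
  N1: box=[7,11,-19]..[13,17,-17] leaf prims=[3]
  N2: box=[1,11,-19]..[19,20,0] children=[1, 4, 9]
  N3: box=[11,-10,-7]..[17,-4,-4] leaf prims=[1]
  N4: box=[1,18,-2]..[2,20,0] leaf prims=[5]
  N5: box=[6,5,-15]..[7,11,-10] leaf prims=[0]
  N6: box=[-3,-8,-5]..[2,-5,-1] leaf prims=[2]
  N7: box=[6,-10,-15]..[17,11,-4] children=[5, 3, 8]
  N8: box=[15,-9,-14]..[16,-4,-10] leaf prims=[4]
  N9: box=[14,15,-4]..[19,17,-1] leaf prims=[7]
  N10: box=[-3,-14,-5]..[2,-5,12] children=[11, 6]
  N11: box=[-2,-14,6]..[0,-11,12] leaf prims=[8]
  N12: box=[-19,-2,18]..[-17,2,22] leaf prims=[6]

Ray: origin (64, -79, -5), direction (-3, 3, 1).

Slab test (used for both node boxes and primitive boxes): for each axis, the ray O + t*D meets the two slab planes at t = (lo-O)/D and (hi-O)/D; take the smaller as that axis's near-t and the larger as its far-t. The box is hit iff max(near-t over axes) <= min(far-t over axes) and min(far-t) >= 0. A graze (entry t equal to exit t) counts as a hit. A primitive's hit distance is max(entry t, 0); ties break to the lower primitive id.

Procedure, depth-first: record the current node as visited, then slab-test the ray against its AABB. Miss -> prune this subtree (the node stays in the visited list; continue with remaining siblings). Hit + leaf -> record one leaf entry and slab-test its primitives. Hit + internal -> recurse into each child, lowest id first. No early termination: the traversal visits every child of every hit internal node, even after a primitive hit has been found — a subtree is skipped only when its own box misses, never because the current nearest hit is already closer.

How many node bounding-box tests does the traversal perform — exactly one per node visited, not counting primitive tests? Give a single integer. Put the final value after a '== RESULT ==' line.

Traverse from the root:
N0 x:[15,83/3] y:[65/3,33] z:[-14,27] -> hit [65/3,27], descend [2, 7, 10, 12]
  N2 x:[15,21] y:[30,33] z:[-14,5] -> miss, prune
  N7 x:[47/3,58/3] y:[23,30] z:[-10,1] -> miss, prune
  N10 x:[62/3,67/3] y:[65/3,74/3] z:[0,17] -> miss, prune
  N12 x:[27,83/3] y:[77/3,27] z:[23,27] -> hit [27,27] leaf, test {P6@t=27}

Visited [0, 2, 7, 10, 12]. Tests: 5 box, 1 leaf. Nearest: P6.

== RESULT ==
5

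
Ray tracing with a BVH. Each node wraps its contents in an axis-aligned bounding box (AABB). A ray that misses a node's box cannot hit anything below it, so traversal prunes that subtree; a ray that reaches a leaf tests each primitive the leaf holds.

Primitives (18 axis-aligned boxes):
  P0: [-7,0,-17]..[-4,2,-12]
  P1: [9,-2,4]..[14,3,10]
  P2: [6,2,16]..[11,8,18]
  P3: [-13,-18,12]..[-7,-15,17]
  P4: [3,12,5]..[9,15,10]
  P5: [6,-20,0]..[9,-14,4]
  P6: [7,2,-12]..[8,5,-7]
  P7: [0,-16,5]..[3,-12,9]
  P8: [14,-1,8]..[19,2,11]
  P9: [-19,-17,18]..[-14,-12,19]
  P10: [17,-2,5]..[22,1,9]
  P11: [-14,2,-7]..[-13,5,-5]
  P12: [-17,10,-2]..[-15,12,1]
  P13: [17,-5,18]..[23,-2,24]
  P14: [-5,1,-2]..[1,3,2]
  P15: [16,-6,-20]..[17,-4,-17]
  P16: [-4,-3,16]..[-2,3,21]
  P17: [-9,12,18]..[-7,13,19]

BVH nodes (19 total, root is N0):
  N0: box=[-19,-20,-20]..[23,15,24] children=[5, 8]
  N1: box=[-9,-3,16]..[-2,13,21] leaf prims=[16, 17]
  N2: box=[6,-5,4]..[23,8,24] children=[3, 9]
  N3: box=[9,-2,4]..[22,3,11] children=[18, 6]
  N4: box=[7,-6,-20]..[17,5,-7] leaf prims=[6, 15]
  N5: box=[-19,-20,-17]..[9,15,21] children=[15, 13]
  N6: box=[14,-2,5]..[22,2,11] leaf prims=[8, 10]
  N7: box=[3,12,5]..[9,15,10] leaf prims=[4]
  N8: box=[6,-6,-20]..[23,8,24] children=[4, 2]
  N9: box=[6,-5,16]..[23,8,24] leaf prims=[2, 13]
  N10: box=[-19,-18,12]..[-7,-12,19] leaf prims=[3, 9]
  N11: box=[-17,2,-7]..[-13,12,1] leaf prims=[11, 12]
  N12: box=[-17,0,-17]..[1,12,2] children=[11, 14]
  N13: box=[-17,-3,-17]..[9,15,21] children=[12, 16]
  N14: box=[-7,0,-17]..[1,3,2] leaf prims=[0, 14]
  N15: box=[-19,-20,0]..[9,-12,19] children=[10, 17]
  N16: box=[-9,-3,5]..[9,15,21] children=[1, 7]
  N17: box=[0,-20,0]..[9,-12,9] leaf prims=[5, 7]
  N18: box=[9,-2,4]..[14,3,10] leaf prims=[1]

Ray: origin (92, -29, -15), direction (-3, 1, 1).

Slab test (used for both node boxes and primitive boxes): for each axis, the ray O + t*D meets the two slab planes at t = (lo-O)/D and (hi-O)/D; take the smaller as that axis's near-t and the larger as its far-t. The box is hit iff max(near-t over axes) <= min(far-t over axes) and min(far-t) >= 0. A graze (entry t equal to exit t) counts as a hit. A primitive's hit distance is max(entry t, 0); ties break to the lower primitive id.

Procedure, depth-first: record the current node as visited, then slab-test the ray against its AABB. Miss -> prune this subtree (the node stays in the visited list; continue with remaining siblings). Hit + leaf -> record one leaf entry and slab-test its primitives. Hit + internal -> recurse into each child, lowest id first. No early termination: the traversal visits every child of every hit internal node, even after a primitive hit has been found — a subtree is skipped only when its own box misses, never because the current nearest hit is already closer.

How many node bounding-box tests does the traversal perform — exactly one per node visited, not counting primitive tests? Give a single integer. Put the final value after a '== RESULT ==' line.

Traverse from the root:
N0 x:[23,37] y:[9,44] z:[-5,39] -> hit [23,37], descend [5, 8]
  N5 x:[83/3,37] y:[9,44] z:[-2,36] -> hit [83/3,36], descend [13, 15]
    N13 x:[83/3,109/3] y:[26,44] z:[-2,36] -> hit [83/3,36], descend [12, 16]
      N12 x:[91/3,109/3] y:[29,41] z:[-2,17] -> miss, prune
      N16 x:[83/3,101/3] y:[26,44] z:[20,36] -> hit [83/3,101/3], descend [1, 7]
        N1 x:[94/3,101/3] y:[26,42] z:[31,36] -> hit [94/3,101/3] leaf, test {P16@t=94/3, P17(miss)}
        N7 x:[83/3,89/3] y:[41,44] z:[20,25] -> miss, prune
    N15 x:[83/3,37] y:[9,17] z:[15,34] -> miss, prune
  N8 x:[23,86/3] y:[23,37] z:[-5,39] -> hit [23,86/3], descend [2, 4]
    N2 x:[23,86/3] y:[24,37] z:[19,39] -> hit [24,86/3], descend [3, 9]
      N3 x:[70/3,83/3] y:[27,32] z:[19,26] -> miss, prune
      N9 x:[23,86/3] y:[24,37] z:[31,39] -> miss, prune
    N4 x:[25,85/3] y:[23,34] z:[-5,8] -> miss, prune

Visited [0, 5, 13, 12, 16, 1, 7, 15, 8, 2, 3, 9, 4]. Tests: 13 box, 1 leaf. Nearest: P16.

== RESULT ==
13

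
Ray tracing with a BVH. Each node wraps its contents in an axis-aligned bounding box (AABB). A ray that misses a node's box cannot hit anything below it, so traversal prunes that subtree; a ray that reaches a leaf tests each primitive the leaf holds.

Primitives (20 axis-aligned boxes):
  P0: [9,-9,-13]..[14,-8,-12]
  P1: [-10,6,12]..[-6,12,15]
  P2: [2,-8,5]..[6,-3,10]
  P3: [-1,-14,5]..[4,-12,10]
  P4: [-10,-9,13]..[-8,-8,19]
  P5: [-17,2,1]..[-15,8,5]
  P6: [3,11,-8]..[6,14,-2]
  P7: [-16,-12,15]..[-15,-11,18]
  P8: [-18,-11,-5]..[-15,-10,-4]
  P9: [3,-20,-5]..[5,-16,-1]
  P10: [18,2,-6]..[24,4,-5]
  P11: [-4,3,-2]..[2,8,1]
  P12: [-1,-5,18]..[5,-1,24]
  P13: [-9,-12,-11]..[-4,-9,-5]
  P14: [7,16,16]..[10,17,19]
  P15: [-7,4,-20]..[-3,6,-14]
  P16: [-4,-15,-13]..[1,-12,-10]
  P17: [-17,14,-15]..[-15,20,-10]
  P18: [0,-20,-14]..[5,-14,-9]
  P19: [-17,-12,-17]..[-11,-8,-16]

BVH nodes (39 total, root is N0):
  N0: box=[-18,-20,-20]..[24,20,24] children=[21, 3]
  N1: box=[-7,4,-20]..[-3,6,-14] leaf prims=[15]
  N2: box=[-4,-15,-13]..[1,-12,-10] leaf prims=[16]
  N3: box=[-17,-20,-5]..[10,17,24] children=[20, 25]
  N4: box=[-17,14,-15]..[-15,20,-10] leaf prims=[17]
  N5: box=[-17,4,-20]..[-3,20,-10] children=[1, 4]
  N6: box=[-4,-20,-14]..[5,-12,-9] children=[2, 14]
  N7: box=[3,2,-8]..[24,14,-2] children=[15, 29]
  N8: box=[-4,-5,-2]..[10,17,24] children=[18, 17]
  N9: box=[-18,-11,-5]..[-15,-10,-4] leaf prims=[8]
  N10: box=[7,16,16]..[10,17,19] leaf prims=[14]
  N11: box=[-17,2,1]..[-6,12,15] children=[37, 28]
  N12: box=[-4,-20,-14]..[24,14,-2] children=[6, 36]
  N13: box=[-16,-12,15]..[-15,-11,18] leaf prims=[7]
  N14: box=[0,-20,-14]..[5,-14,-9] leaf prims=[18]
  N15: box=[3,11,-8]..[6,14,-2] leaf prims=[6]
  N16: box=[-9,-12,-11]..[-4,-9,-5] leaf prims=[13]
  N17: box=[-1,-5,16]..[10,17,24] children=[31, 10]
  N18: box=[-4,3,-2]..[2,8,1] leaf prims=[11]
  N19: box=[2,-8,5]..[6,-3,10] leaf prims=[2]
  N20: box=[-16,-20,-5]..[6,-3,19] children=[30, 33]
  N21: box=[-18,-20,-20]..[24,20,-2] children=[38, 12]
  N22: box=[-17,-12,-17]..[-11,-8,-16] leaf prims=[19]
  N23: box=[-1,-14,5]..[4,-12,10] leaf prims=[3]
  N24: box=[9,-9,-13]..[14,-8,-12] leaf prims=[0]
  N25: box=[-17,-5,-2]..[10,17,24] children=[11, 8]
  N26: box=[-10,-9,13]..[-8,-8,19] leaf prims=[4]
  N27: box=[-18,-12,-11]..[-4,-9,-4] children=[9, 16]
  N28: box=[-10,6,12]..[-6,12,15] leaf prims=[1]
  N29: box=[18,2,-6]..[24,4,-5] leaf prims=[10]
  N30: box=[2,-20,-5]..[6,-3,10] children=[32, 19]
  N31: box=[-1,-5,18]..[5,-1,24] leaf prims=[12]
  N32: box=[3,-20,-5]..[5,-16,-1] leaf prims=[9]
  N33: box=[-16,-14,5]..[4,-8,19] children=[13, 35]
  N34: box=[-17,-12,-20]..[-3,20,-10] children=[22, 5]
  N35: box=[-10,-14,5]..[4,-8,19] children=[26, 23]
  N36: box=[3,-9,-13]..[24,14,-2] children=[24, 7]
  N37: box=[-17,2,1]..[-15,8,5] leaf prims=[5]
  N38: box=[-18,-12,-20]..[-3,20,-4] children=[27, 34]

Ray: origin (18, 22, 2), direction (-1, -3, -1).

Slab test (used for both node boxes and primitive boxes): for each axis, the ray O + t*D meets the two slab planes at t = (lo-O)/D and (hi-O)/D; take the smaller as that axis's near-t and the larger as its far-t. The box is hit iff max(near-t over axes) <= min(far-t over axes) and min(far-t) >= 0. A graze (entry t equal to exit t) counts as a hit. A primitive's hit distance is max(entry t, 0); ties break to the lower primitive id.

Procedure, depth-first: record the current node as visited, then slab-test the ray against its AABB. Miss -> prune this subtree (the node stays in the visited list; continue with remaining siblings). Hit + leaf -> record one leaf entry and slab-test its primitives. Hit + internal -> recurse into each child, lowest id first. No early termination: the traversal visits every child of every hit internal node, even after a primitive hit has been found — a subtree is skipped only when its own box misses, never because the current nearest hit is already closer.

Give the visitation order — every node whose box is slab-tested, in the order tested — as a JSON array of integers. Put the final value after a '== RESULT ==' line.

Trace the traversal:
N0 x:[-6,36] y:[2/3,14] z:[-22,22] -> hit [2/3,14], descend [3, 21]
  N3 x:[8,35] y:[5/3,14] z:[-22,7] -> miss, prune
  N21 x:[-6,36] y:[2/3,14] z:[4,22] -> hit [4,14], descend [12, 38]
    N12 x:[-6,22] y:[8/3,14] z:[4,16] -> hit [4,14], descend [6, 36]
      N6 x:[13,22] y:[34/3,14] z:[11,16] -> hit [13,14], descend [2, 14]
        N2 x:[17,22] y:[34/3,37/3] z:[12,15] -> miss, prune
        N14 x:[13,18] y:[12,14] z:[11,16] -> hit [13,14] leaf, test {P18@t=13}
      N36 x:[-6,15] y:[8/3,31/3] z:[4,15] -> hit [4,31/3], descend [7, 24]
        N7 x:[-6,15] y:[8/3,20/3] z:[4,10] -> hit [4,20/3], descend [15, 29]
          N15 x:[12,15] y:[8/3,11/3] z:[4,10] -> miss, prune
          N29 x:[-6,0] y:[6,20/3] z:[7,8] -> miss, prune
        N24 x:[4,9] y:[10,31/3] z:[14,15] -> miss, prune
    N38 x:[21,36] y:[2/3,34/3] z:[6,22] -> miss, prune

13 AABB tests over nodes [0, 3, 21, 12, 6, 2, 14, 36, 7, 15, 29, 24, 38]; 1 leaf entered; closest P18.

== RESULT ==
[0, 3, 21, 12, 6, 2, 14, 36, 7, 15, 29, 24, 38]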